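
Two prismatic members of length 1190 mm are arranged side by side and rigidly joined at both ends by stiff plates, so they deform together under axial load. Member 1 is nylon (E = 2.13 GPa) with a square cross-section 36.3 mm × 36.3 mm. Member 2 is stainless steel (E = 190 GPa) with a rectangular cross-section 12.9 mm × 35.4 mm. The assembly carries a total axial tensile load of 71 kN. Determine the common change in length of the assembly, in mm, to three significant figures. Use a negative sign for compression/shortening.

0.943 mm

A_1 = 1318 mm².
A_2 = 456.7 mm².
Equal strain + equilibrium ⇒ each member carries load in proportion to AE: A₁E₁ = 2807000 N, A₂E₂ = 86770000 N, ΣAE = 89570000 N.
δ = PL/ΣAE = 71000·1190/89570000 = 0.9433 mm.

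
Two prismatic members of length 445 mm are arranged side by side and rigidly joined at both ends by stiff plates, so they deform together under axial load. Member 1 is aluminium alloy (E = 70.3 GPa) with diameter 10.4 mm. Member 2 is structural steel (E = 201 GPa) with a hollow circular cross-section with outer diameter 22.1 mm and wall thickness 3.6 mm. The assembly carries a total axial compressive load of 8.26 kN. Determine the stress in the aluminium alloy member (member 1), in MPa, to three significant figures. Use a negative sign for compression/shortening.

A_1 = 84.95 mm².
A_2 = 209.2 mm².
Equal strain + equilibrium ⇒ each member carries load in proportion to AE: A₁E₁ = 5972000 N, A₂E₂ = 42060000 N, ΣAE = 48030000 N.
σ₁ = P·E₁/ΣAE = -8260·70300/48030000 = -12.09 MPa.

-12.1 MPa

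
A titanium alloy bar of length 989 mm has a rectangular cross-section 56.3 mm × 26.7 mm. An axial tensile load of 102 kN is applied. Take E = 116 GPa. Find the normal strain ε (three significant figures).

5.85e-04

A = 1503 mm².
σ = N/A = 67.85 MPa; ε = σ/E = 67.85/116000 = 5.850e-04.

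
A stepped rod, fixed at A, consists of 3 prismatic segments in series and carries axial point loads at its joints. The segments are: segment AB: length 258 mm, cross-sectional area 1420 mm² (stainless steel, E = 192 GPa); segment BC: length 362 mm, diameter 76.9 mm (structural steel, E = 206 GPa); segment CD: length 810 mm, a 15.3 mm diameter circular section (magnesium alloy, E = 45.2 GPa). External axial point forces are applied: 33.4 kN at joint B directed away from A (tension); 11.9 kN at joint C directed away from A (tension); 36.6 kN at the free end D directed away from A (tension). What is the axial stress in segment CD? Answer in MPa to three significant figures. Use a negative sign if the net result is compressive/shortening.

Internal axial forces (sectioning from the free end, tension +): N_CD = 36.6 kN, N_BC = 48.5 kN, N_AB = 81.9 kN.
A_CD = 183.9 mm².
σ_CD = N_CD/A_CD = 36600/183.9 = 199.1 MPa.

199 MPa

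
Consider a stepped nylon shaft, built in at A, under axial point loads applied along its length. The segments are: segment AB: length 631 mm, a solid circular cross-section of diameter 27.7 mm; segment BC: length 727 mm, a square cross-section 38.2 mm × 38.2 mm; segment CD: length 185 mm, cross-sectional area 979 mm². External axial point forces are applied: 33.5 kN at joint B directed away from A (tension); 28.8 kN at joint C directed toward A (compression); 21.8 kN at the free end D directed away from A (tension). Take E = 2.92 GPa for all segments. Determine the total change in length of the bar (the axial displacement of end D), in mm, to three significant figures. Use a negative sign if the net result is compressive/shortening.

9.72 mm

Internal axial forces (sectioning from the free end, tension +): N_CD = 21.8 kN, N_BC = -7 kN, N_AB = 26.5 kN.
A_AB = 602.6 mm².
A_BC = 1459 mm².
δ_AB = 26500·631/(602.6·2920) = 9.503 mm
δ_BC = -7000·727/(1459·2920) = -1.194 mm
δ_CD = 21800·185/(979·2920) = 1.411 mm
δ = Σδ_i = 9.719 mm.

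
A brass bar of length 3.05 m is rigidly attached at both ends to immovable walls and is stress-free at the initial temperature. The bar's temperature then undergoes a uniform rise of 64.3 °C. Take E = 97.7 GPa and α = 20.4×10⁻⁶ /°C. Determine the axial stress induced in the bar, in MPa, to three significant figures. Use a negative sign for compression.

-128 MPa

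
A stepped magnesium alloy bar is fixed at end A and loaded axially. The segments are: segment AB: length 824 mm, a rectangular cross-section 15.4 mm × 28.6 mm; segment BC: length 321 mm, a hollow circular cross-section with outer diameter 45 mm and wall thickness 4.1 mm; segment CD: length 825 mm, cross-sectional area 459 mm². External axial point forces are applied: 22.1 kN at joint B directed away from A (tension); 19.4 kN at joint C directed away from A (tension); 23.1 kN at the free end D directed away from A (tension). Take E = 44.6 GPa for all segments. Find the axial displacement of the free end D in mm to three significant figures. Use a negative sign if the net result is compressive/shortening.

Internal axial forces (sectioning from the free end, tension +): N_CD = 23.1 kN, N_BC = 42.5 kN, N_AB = 64.6 kN.
A_AB = 440.4 mm².
A_BC = 526.8 mm².
δ_AB = 64600·824/(440.4·44600) = 2.71 mm
δ_BC = 42500·321/(526.8·44600) = 0.5806 mm
δ_CD = 23100·825/(459·44600) = 0.9309 mm
δ = Σδ_i = 4.221 mm.

4.22 mm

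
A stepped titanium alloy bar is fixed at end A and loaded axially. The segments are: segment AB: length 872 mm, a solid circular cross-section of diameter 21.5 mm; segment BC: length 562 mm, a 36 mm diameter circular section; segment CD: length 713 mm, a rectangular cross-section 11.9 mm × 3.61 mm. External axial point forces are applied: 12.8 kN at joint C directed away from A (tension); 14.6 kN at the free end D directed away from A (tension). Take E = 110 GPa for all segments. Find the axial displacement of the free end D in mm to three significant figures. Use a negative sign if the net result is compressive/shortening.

Internal axial forces (sectioning from the free end, tension +): N_CD = 14.6 kN, N_BC = 27.4 kN, N_AB = 27.4 kN.
A_AB = 363.1 mm².
A_BC = 1018 mm².
A_CD = 42.96 mm².
δ_AB = 27400·872/(363.1·110000) = 0.5983 mm
δ_BC = 27400·562/(1018·110000) = 0.1375 mm
δ_CD = 14600·713/(42.96·110000) = 2.203 mm
δ = Σδ_i = 2.939 mm.

2.94 mm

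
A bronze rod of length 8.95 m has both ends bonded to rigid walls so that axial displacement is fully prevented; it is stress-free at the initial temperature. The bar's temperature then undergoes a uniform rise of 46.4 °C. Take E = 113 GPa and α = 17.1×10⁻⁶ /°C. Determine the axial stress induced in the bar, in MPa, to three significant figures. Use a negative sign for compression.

Free thermal expansion αLΔT = 17.1e-6 · 8950 · 46.4 = 7.101 mm.
The walls impose strain ε = −(7.101)/8950 = -7.9344e-04; σ = Eε = 113000 · -7.9344e-04 = -89.66 MPa.

-89.7 MPa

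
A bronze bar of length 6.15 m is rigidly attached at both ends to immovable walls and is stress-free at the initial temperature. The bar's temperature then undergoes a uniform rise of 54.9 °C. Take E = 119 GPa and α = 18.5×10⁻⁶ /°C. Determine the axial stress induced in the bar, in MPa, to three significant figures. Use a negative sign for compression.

Free thermal expansion αLΔT = 18.5e-6 · 6150 · 54.9 = 6.246 mm.
The walls impose strain ε = −(6.246)/6150 = -1.0156e-03; σ = Eε = 119000 · -1.0156e-03 = -120.9 MPa.

-121 MPa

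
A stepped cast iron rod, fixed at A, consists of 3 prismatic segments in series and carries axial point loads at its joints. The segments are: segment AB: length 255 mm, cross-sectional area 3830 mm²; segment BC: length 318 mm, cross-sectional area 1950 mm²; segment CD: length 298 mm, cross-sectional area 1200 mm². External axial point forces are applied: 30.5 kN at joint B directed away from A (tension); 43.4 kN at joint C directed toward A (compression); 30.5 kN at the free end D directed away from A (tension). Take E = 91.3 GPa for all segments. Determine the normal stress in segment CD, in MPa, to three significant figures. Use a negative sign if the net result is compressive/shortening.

25.4 MPa

Internal axial forces (sectioning from the free end, tension +): N_CD = 30.5 kN, N_BC = -12.9 kN, N_AB = 17.6 kN.
σ_CD = N_CD/A_CD = 30500/1200 = 25.42 MPa.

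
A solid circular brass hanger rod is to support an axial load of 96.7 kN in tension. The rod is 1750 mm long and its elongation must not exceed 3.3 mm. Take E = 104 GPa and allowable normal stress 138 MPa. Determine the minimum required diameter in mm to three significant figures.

Required area A ≥ P/σ_allow = 96700/138 = 700.7 mm².
For a solid circular section, d ≥ √(4A/π) = 29.87 mm.
Elongation limit: A ≥ PL/(Eδ_allow) = 96700·1750/(104000·3.3) = 493.1 mm² ⇒ d ≥ 25.06 mm.
The stress limit governs.

29.9 mm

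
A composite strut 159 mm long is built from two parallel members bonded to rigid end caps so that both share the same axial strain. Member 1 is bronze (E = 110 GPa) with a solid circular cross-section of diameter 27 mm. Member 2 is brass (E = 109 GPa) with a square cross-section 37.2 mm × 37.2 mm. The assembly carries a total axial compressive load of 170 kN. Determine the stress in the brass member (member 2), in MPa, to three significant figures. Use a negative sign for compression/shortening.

A_1 = 572.6 mm².
A_2 = 1384 mm².
Equal strain + equilibrium ⇒ each member carries load in proportion to AE: A₁E₁ = 62980000 N, A₂E₂ = 150800000 N, ΣAE = 213800000 N.
σ₂ = P·E₂/ΣAE = -170000·109000/213800000 = -86.66 MPa.

-86.7 MPa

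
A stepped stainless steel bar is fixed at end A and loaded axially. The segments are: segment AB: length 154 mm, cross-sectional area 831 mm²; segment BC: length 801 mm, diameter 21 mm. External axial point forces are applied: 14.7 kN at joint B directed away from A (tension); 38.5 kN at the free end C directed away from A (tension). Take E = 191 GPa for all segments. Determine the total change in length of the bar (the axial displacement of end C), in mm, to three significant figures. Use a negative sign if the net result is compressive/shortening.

0.518 mm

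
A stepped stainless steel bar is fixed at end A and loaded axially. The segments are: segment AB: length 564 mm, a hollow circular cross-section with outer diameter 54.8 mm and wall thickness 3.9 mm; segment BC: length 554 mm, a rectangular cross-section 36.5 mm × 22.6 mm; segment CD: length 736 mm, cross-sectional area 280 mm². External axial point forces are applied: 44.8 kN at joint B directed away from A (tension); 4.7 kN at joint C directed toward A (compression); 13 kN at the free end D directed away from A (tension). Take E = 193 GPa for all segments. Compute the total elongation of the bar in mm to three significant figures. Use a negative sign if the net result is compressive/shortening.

0.455 mm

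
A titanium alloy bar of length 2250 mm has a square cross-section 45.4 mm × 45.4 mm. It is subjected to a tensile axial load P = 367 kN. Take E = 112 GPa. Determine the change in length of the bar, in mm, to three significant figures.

A = 2061 mm².
δ_mech = NL/(AE) = 367000·2250/(2061·112000) = 3.577 mm.

3.58 mm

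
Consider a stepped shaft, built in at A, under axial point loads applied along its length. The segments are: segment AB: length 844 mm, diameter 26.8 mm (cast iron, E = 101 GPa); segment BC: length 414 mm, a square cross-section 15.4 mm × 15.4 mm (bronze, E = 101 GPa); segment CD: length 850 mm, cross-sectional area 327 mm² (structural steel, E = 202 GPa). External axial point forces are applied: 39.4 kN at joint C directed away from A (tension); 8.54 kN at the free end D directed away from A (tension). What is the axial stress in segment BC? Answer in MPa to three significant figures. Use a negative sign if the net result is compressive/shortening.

202 MPa

Internal axial forces (sectioning from the free end, tension +): N_CD = 8.54 kN, N_BC = 47.94 kN, N_AB = 47.94 kN.
A_BC = 237.2 mm².
σ_BC = N_BC/A_BC = 47940/237.2 = 202.1 MPa.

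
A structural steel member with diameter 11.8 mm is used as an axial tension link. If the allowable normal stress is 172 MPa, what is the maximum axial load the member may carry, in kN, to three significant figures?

A = 109.4 mm².
P_max = σ_allow · A = 172 · 109.4 = 18810 N = 18.81 kN.

18.8 kN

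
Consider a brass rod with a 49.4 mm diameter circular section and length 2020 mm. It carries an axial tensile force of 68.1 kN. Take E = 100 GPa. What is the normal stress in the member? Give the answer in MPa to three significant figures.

A = 1917 mm².
σ = N/A = 68100/1917 = 35.53 MPa.

35.5 MPa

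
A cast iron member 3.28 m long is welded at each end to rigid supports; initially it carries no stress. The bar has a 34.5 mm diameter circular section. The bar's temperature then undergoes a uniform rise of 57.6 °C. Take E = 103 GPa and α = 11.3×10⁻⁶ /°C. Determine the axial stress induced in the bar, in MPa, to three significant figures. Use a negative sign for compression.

-67.0 MPa

Free thermal expansion αLΔT = 11.3e-6 · 3280 · 57.6 = 2.135 mm.
The walls impose strain ε = −(2.135)/3280 = -6.5088e-04; σ = Eε = 103000 · -6.5088e-04 = -67.04 MPa.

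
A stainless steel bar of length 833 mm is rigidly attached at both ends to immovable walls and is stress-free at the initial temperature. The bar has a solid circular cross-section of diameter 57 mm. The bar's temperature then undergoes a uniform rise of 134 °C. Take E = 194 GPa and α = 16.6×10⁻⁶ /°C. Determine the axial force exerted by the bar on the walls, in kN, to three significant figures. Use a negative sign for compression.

-1100 kN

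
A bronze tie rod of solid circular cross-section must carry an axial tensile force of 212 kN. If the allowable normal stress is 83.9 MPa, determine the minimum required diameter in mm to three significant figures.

Required area A ≥ P/σ_allow = 212000/83.9 = 2527 mm².
For a solid circular section, d ≥ √(4A/π) = 56.72 mm.

56.7 mm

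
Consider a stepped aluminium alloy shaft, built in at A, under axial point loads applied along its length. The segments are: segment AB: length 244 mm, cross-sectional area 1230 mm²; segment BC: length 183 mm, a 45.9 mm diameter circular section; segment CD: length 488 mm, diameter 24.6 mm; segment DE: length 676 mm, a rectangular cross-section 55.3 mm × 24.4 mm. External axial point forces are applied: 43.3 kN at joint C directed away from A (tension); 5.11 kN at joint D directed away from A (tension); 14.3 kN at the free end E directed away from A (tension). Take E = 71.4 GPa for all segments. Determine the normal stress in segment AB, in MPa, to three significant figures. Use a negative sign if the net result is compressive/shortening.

Internal axial forces (sectioning from the free end, tension +): N_DE = 14.3 kN, N_CD = 19.41 kN, N_BC = 62.71 kN, N_AB = 62.71 kN.
σ_AB = N_AB/A_AB = 62710/1230 = 50.98 MPa.

51.0 MPa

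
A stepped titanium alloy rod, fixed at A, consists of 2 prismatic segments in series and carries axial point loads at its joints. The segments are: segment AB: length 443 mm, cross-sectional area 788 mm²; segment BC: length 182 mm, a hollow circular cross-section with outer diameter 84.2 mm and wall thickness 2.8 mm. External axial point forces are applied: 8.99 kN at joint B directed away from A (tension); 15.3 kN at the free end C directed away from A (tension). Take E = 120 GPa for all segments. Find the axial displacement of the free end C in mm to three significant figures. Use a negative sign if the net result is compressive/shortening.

0.146 mm

Internal axial forces (sectioning from the free end, tension +): N_BC = 15.3 kN, N_AB = 24.29 kN.
A_BC = 716 mm².
δ_AB = 24290·443/(788·120000) = 0.1138 mm
δ_BC = 15300·182/(716·120000) = 0.03241 mm
δ = Σδ_i = 0.1462 mm.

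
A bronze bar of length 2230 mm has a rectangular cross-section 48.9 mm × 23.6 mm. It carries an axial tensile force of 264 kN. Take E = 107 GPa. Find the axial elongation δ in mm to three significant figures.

4.77 mm

A = 1154 mm².
δ_mech = NL/(AE) = 264000·2230/(1154·107000) = 4.768 mm.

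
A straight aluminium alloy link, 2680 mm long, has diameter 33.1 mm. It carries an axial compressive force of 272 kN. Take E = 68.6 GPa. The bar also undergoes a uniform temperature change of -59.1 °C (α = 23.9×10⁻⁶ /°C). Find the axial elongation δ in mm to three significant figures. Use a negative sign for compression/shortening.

-16.1 mm

A = 860.5 mm².
δ_mech = NL/(AE) = -272000·2680/(860.5·68600) = -12.35 mm.
δ_thermal = αLΔT = 23.9e-6·2680·-59.1 = -3.785 mm.
δ = δ_mech + δ_thermal = -16.13 mm.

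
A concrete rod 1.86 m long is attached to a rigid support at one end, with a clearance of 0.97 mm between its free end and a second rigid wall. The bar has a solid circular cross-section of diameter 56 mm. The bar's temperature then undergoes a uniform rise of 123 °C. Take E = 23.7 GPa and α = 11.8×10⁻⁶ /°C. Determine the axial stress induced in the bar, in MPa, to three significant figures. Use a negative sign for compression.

-22.0 MPa

Free thermal expansion αLΔT = 11.8e-6 · 1860 · 123 = 2.7 mm.
The walls engage after the gap closes; constrained expansion = 2.7 − 0.97 = 1.73 mm.
The walls impose strain ε = −(1.73)/1860 = -9.2989e-04; σ = Eε = 23700 · -9.2989e-04 = -22.04 MPa.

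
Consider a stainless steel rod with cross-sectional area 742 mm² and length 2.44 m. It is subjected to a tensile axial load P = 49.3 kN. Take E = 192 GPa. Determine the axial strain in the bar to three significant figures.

σ = N/A = 66.44 MPa; ε = σ/E = 66.44/192000 = 3.461e-04.

3.46e-04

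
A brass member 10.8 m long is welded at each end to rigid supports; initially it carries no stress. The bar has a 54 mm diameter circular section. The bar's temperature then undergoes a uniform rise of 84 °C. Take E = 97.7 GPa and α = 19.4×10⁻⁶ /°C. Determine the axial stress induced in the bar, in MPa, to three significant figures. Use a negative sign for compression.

-159 MPa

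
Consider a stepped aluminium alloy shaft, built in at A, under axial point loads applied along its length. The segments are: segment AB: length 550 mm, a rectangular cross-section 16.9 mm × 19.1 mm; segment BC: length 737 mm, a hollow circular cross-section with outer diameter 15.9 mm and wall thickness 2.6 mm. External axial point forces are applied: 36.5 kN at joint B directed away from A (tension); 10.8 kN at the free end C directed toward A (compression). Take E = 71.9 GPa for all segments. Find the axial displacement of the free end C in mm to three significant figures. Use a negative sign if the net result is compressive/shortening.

-0.410 mm

Internal axial forces (sectioning from the free end, tension +): N_BC = -10.8 kN, N_AB = 25.7 kN.
A_AB = 322.8 mm².
A_BC = 108.6 mm².
δ_AB = 25700·550/(322.8·71900) = 0.609 mm
δ_BC = -10800·737/(108.6·71900) = -1.019 mm
δ = Σδ_i = -0.41 mm.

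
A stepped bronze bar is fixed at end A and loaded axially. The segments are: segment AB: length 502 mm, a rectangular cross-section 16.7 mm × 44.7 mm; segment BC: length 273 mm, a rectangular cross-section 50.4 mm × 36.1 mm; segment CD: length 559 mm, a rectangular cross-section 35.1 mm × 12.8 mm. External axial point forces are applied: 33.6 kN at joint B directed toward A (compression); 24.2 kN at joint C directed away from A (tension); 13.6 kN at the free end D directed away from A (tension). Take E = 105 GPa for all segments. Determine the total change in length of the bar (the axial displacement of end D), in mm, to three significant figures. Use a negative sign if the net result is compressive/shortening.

0.242 mm

Internal axial forces (sectioning from the free end, tension +): N_CD = 13.6 kN, N_BC = 37.8 kN, N_AB = 4.2 kN.
A_AB = 746.5 mm².
A_BC = 1819 mm².
A_CD = 449.3 mm².
δ_AB = 4200·502/(746.5·105000) = 0.0269 mm
δ_BC = 37800·273/(1819·105000) = 0.05402 mm
δ_CD = 13600·559/(449.3·105000) = 0.1612 mm
δ = Σδ_i = 0.2421 mm.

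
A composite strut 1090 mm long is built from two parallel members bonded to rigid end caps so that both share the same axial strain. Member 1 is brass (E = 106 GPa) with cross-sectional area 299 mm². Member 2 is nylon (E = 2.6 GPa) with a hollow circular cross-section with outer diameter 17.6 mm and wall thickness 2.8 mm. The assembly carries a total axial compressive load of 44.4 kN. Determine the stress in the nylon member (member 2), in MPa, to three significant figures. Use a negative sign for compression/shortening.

A_2 = 130.2 mm².
Equal strain + equilibrium ⇒ each member carries load in proportion to AE: A₁E₁ = 31690000 N, A₂E₂ = 338500 N, ΣAE = 32030000 N.
σ₂ = P·E₂/ΣAE = -44400·2600/32030000 = -3.604 MPa.

-3.60 MPa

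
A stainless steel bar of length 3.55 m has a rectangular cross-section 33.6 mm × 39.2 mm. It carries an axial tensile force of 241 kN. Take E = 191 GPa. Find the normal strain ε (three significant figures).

A = 1317 mm².
σ = N/A = 183 MPa; ε = σ/E = 183/191000 = 9.580e-04.

9.58e-04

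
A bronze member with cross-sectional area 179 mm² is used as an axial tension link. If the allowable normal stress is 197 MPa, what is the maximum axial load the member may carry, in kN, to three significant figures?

35.3 kN

P_max = σ_allow · A = 197 · 179 = 35260 N = 35.26 kN.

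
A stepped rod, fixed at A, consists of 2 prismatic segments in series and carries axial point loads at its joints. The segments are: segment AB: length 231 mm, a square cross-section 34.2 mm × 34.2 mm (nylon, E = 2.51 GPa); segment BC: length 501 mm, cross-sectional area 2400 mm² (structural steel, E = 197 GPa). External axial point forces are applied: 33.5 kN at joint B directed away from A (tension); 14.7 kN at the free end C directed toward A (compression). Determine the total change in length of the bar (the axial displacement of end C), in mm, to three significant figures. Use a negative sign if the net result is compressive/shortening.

Internal axial forces (sectioning from the free end, tension +): N_BC = -14.7 kN, N_AB = 18.8 kN.
A_AB = 1170 mm².
δ_AB = 18800·231/(1170·2510) = 1.479 mm
δ_BC = -14700·501/(2400·197000) = -0.01558 mm
δ = Σδ_i = 1.464 mm.

1.46 mm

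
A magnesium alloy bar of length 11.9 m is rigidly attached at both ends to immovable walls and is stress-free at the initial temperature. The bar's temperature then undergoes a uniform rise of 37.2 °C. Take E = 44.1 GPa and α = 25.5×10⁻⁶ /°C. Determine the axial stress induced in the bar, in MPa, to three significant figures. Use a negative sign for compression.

-41.8 MPa

Free thermal expansion αLΔT = 25.5e-6 · 11900 · 37.2 = 11.29 mm.
The walls impose strain ε = −(11.29)/11900 = -9.4860e-04; σ = Eε = 44100 · -9.4860e-04 = -41.83 MPa.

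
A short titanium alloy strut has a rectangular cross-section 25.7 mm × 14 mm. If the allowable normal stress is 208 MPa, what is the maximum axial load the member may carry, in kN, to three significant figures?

74.8 kN

A = 359.8 mm².
P_max = σ_allow · A = 208 · 359.8 = 74840 N = 74.84 kN.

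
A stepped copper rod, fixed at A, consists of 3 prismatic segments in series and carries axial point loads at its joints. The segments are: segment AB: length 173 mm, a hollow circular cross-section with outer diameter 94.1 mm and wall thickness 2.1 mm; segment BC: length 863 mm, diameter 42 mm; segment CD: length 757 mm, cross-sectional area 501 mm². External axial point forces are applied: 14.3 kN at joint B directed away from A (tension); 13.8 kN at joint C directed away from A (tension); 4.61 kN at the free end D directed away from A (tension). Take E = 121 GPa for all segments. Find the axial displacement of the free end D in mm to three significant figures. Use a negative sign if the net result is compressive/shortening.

0.229 mm

Internal axial forces (sectioning from the free end, tension +): N_CD = 4.61 kN, N_BC = 18.41 kN, N_AB = 32.71 kN.
A_AB = 607 mm².
A_BC = 1385 mm².
δ_AB = 32710·173/(607·121000) = 0.07705 mm
δ_BC = 18410·863/(1385·121000) = 0.09477 mm
δ_CD = 4610·757/(501·121000) = 0.05757 mm
δ = Σδ_i = 0.2294 mm.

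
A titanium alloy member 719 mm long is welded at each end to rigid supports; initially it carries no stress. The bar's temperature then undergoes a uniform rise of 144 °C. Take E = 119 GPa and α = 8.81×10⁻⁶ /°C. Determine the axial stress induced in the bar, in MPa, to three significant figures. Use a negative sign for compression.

-151 MPa

Free thermal expansion αLΔT = 8.81e-6 · 719 · 144 = 0.9122 mm.
The walls impose strain ε = −(0.9122)/719 = -1.2686e-03; σ = Eε = 119000 · -1.2686e-03 = -151 MPa.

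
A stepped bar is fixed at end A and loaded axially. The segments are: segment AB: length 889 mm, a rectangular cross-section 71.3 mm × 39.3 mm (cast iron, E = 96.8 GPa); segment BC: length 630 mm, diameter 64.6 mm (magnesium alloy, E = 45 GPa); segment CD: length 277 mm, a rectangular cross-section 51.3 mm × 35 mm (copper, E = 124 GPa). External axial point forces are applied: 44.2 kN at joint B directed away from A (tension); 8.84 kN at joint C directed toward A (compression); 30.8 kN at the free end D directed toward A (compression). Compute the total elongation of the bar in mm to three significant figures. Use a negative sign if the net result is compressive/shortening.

-0.193 mm

Internal axial forces (sectioning from the free end, tension +): N_CD = -30.8 kN, N_BC = -39.64 kN, N_AB = 4.56 kN.
A_AB = 2802 mm².
A_BC = 3278 mm².
A_CD = 1796 mm².
δ_AB = 4560·889/(2802·96800) = 0.01495 mm
δ_BC = -39640·630/(3278·45000) = -0.1693 mm
δ_CD = -30800·277/(1796·124000) = -0.03832 mm
δ = Σδ_i = -0.1927 mm.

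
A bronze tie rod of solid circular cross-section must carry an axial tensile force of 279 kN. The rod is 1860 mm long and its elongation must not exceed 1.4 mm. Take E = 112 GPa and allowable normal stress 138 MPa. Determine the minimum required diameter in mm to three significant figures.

Required area A ≥ P/σ_allow = 279000/138 = 2022 mm².
For a solid circular section, d ≥ √(4A/π) = 50.74 mm.
Elongation limit: A ≥ PL/(Eδ_allow) = 279000·1860/(112000·1.4) = 3310 mm² ⇒ d ≥ 64.91 mm.
The elongation limit governs.

64.9 mm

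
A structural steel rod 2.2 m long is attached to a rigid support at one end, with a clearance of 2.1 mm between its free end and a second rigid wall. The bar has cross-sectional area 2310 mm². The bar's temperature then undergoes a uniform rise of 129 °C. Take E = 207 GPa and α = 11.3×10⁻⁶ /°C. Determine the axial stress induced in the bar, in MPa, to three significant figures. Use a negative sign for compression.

Free thermal expansion αLΔT = 11.3e-6 · 2200 · 129 = 3.207 mm.
The walls engage after the gap closes; constrained expansion = 3.207 − 2.1 = 1.107 mm.
The walls impose strain ε = −(1.107)/2200 = -5.0315e-04; σ = Eε = 207000 · -5.0315e-04 = -104.2 MPa.

-104 MPa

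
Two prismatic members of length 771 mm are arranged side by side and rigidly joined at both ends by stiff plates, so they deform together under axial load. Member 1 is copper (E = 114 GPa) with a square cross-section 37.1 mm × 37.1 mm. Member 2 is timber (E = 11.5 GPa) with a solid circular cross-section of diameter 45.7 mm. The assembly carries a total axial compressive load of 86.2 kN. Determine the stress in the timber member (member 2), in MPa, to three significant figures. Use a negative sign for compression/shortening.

-5.64 MPa

A_1 = 1376 mm².
A_2 = 1640 mm².
Equal strain + equilibrium ⇒ each member carries load in proportion to AE: A₁E₁ = 156900000 N, A₂E₂ = 18860000 N, ΣAE = 175800000 N.
σ₂ = P·E₂/ΣAE = -86200·11500/175800000 = -5.64 MPa.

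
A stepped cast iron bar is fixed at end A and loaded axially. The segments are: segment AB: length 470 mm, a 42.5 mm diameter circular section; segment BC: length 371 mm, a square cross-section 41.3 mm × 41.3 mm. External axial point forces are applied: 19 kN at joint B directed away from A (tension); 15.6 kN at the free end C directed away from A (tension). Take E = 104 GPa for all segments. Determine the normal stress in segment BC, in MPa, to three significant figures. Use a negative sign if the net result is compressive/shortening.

Internal axial forces (sectioning from the free end, tension +): N_BC = 15.6 kN, N_AB = 34.6 kN.
A_BC = 1706 mm².
σ_BC = N_BC/A_BC = 15600/1706 = 9.146 MPa.

9.15 MPa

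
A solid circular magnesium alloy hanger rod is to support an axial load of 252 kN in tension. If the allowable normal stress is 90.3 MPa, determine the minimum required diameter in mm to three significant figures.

Required area A ≥ P/σ_allow = 252000/90.3 = 2791 mm².
For a solid circular section, d ≥ √(4A/π) = 59.61 mm.

59.6 mm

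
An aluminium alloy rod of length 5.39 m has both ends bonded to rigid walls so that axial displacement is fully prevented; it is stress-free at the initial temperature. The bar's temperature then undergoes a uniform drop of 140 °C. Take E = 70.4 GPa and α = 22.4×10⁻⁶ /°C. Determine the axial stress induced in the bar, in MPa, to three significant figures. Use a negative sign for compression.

221 MPa

Free thermal expansion αLΔT = 22.4e-6 · 5390 · -140 = -16.9 mm.
The walls impose strain ε = −(-16.9)/5390 = 3.1360e-03; σ = Eε = 70400 · 3.1360e-03 = 220.8 MPa.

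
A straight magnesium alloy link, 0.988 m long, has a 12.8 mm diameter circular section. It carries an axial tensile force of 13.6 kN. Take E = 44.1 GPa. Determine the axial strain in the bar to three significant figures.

A = 128.7 mm².
σ = N/A = 105.7 MPa; ε = σ/E = 105.7/44100 = 2.397e-03.

0.00240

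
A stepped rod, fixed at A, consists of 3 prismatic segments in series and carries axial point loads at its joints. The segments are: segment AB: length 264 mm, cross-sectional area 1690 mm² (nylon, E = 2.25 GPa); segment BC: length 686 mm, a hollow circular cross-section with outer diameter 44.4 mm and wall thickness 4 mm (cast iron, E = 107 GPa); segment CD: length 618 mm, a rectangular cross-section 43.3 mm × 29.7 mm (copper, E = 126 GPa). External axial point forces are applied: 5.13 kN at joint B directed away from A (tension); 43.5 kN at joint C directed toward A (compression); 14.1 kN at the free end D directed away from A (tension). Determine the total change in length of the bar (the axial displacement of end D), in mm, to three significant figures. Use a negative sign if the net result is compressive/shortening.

Internal axial forces (sectioning from the free end, tension +): N_CD = 14.1 kN, N_BC = -29.4 kN, N_AB = -24.27 kN.
A_BC = 507.7 mm².
A_CD = 1286 mm².
δ_AB = -24270·264/(1690·2250) = -1.685 mm
δ_BC = -29400·686/(507.7·107000) = -0.3713 mm
δ_CD = 14100·618/(1286·126000) = 0.05378 mm
δ = Σδ_i = -2.003 mm.

-2.00 mm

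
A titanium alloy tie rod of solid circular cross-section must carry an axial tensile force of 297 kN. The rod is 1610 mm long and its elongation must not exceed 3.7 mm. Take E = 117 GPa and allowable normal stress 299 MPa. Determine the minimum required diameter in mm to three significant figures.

Required area A ≥ P/σ_allow = 297000/299 = 993.3 mm².
For a solid circular section, d ≥ √(4A/π) = 35.56 mm.
Elongation limit: A ≥ PL/(Eδ_allow) = 297000·1610/(117000·3.7) = 1105 mm² ⇒ d ≥ 37.5 mm.
The elongation limit governs.

37.5 mm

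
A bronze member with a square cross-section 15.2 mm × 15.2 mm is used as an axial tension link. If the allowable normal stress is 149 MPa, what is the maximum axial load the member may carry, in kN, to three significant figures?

34.4 kN

A = 231 mm².
P_max = σ_allow · A = 149 · 231 = 34420 N = 34.42 kN.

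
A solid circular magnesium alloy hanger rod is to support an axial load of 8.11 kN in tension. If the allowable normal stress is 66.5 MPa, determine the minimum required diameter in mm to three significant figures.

12.5 mm

Required area A ≥ P/σ_allow = 8110/66.5 = 122 mm².
For a solid circular section, d ≥ √(4A/π) = 12.46 mm.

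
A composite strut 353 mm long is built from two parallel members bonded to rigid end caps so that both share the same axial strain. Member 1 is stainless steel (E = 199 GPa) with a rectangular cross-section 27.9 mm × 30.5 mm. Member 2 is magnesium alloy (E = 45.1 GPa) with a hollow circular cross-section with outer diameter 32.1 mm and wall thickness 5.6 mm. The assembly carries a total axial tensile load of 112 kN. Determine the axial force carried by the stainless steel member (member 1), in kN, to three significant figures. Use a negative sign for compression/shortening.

99.6 kN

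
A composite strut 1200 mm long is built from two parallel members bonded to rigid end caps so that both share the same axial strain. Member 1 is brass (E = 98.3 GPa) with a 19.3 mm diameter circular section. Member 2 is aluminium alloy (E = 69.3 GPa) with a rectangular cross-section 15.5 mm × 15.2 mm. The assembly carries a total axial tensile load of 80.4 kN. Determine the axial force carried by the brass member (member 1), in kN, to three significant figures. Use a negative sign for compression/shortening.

A_1 = 292.6 mm².
A_2 = 235.6 mm².
Equal strain + equilibrium ⇒ each member carries load in proportion to AE: A₁E₁ = 28760000 N, A₂E₂ = 16330000 N, ΣAE = 45090000 N.
F₁ = P·A₁E₁/ΣAE = 80400·28760000/45090000 = 51280 N.

51.3 kN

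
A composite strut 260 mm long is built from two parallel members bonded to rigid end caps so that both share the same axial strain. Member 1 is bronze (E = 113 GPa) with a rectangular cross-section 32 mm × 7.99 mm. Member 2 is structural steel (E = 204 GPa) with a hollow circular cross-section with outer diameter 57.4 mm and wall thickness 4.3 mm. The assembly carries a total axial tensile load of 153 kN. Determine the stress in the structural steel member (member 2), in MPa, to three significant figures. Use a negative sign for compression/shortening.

A_1 = 255.7 mm².
A_2 = 717.3 mm².
Equal strain + equilibrium ⇒ each member carries load in proportion to AE: A₁E₁ = 28890000 N, A₂E₂ = 146300000 N, ΣAE = 175200000 N.
σ₂ = P·E₂/ΣAE = 153000·204000/175200000 = 178.1 MPa.

178 MPa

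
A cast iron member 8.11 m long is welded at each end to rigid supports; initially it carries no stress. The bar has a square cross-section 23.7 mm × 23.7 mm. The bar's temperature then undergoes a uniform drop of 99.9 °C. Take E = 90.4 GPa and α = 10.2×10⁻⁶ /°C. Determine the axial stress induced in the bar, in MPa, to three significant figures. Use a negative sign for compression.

92.1 MPa

Free thermal expansion αLΔT = 10.2e-6 · 8110 · -99.9 = -8.264 mm.
The walls impose strain ε = −(-8.264)/8110 = 1.0190e-03; σ = Eε = 90400 · 1.0190e-03 = 92.12 MPa.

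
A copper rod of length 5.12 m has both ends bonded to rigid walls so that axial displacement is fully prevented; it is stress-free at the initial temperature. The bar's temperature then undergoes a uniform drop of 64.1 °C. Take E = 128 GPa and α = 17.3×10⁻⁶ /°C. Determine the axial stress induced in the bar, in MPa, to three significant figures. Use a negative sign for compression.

Free thermal expansion αLΔT = 17.3e-6 · 5120 · -64.1 = -5.678 mm.
The walls impose strain ε = −(-5.678)/5120 = 1.1089e-03; σ = Eε = 128000 · 1.1089e-03 = 141.9 MPa.

142 MPa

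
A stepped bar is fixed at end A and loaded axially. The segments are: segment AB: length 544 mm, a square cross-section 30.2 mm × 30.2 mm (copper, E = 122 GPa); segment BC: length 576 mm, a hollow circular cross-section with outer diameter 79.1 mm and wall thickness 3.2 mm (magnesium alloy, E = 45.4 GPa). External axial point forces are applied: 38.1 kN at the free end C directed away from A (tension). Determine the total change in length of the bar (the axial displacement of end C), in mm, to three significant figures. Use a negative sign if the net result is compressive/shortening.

Internal axial forces (sectioning from the free end, tension +): N_BC = 38.1 kN, N_AB = 38.1 kN.
A_AB = 912 mm².
A_BC = 763 mm².
δ_AB = 38100·544/(912·122000) = 0.1863 mm
δ_BC = 38100·576/(763·45400) = 0.6335 mm
δ = Σδ_i = 0.8198 mm.

0.820 mm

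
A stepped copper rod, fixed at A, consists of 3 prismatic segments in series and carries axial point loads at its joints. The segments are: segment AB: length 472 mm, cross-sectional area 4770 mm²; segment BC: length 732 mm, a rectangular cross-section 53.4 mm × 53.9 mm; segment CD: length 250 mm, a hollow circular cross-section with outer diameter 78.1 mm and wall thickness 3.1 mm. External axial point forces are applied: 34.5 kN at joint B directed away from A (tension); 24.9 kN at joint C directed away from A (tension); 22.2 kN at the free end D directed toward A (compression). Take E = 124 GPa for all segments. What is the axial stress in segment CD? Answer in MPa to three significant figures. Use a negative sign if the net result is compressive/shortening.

-30.4 MPa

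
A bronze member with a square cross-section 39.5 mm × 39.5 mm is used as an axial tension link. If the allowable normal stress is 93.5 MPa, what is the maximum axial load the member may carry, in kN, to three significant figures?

A = 1560 mm².
P_max = σ_allow · A = 93.5 · 1560 = 145900 N = 145.9 kN.

146 kN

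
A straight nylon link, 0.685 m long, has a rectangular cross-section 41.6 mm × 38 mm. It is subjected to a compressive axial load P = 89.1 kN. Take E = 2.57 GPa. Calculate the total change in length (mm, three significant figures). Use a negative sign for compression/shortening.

A = 1581 mm².
δ_mech = NL/(AE) = -89100·685/(1581·2570) = -15.02 mm.

-15.0 mm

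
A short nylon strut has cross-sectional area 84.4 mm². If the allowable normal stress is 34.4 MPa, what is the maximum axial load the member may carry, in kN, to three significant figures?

P_max = σ_allow · A = 34.4 · 84.4 = 2903 N = 2.903 kN.

2.90 kN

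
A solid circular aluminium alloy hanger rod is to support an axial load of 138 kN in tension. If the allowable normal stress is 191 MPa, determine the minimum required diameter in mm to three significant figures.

Required area A ≥ P/σ_allow = 138000/191 = 722.5 mm².
For a solid circular section, d ≥ √(4A/π) = 30.33 mm.

30.3 mm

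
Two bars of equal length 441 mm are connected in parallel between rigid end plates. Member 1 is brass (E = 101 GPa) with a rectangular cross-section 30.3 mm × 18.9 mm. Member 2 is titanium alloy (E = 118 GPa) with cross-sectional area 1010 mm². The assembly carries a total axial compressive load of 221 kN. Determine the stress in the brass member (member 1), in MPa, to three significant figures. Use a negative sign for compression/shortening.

-126 MPa

A_1 = 572.7 mm².
Equal strain + equilibrium ⇒ each member carries load in proportion to AE: A₁E₁ = 57840000 N, A₂E₂ = 119200000 N, ΣAE = 177000000 N.
σ₁ = P·E₁/ΣAE = -221000·101000/177000000 = -126.1 MPa.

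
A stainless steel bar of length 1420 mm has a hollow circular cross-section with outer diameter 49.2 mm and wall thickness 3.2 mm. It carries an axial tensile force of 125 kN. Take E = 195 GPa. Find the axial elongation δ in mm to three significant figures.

1.97 mm

A = 462.4 mm².
δ_mech = NL/(AE) = 125000·1420/(462.4·195000) = 1.968 mm.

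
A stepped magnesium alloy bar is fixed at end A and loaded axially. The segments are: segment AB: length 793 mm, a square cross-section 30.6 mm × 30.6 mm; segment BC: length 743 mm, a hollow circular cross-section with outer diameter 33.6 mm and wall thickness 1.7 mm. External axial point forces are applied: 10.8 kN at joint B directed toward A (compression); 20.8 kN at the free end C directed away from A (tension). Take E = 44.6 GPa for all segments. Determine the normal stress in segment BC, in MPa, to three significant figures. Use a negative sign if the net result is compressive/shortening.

Internal axial forces (sectioning from the free end, tension +): N_BC = 20.8 kN, N_AB = 10 kN.
A_BC = 170.4 mm².
σ_BC = N_BC/A_BC = 20800/170.4 = 122.1 MPa.

122 MPa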